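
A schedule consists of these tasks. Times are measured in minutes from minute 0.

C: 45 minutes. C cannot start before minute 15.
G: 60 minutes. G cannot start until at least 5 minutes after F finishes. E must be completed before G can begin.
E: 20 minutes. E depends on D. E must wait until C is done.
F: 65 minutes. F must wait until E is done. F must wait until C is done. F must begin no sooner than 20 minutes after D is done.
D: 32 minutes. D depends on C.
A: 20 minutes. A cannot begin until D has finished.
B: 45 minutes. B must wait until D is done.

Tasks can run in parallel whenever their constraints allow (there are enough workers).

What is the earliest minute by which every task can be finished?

After its own release at minute 15, C can start at minute 15 and finishes at minute 60.
After C (finishes minute 60), D can start at minute 60 and finishes at minute 92.
E has to wait for D (finishes minute 92); C (finishes minute 60). The latest of these is minute 92, so E runs minute 92 to 92 + 20 = minute 112.
F has to wait for E (finishes minute 112); C (finishes minute 60); D (finishes minute 92, plus 20-minute gap → minute 112). The latest of these is minute 112, so F runs minute 112 to 112 + 65 = minute 177.
G has to wait for F (finishes minute 177, plus 5-minute gap → minute 182); E (finishes minute 112). The latest of these is minute 182, so G runs minute 182 to 182 + 60 = minute 242.
B waits on D (finishes minute 92), so it starts at minute 92 and finishes at 92 + 45 = minute 137.
A waits on D (finishes minute 92), so it starts at minute 92 and finishes at 92 + 20 = minute 112.
All tasks are finished once the last one completes. Finish times: A at 112, B at 137, C at 60, D at 92, E at 112, F at 177, G at 242. The latest is minute 242.

242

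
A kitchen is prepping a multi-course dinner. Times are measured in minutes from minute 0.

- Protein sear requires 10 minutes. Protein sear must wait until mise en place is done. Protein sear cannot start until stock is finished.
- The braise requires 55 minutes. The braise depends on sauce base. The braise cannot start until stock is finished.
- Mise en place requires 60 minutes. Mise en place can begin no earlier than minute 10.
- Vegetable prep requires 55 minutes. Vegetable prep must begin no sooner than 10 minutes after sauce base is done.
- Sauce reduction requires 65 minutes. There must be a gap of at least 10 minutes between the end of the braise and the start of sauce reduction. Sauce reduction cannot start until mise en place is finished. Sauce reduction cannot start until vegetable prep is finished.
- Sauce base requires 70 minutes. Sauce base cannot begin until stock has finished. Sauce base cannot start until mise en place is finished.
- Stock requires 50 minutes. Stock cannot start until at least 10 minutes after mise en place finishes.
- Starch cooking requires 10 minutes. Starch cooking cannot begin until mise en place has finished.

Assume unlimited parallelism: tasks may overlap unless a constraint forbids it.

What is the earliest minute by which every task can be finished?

Mise en place cannot begin until its own release at minute 10. It runs from minute 10 to 10 + 60 = minute 70.
After mise en place (finishes minute 70), starch cooking can start at minute 70 and finishes at minute 80.
After mise en place (finishes minute 70, plus 10-minute gap → minute 80), stock can start at minute 80 and finishes at minute 130.
For protein sear: mise en place (finishes minute 70); stock (finishes minute 130). Taking the maximum gives a start of minute 130, and it finishes at 130 + 10 = minute 140.
Sauce base cannot start until stock (finishes minute 130); mise en place (finishes minute 70). The controlling bound is minute 130, so sauce base finishes at 130 + 70 = minute 200.
Vegetable prep waits on sauce base (finishes minute 200, plus 10-minute gap → minute 210), so it starts at minute 210 and finishes at 210 + 55 = minute 265.
The braise cannot start until sauce base (finishes minute 200); stock (finishes minute 130). The controlling bound is minute 200, so the braise finishes at 200 + 55 = minute 255.
For sauce reduction: the braise (finishes minute 255, plus 10-minute gap → minute 265); mise en place (finishes minute 70); vegetable prep (finishes minute 265). Taking the maximum gives a start of minute 265, and it finishes at 265 + 65 = minute 330.
All tasks are finished once the last one completes. Finish times: Mise en place at 70, Stock at 130, Sauce base at 200, The braise at 255, Protein sear at 140, Vegetable prep at 265, Sauce reduction at 330, Starch cooking at 80. The latest is minute 330.

330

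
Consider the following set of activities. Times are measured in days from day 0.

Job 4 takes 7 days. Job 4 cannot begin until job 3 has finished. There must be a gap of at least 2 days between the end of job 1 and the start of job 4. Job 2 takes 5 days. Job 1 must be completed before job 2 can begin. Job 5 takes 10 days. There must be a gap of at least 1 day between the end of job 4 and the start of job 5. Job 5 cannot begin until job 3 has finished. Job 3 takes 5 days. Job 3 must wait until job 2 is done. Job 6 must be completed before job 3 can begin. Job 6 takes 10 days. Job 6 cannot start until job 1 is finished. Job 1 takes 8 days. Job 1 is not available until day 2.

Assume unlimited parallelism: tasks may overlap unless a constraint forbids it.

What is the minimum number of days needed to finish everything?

43

Job 1 cannot begin until its own release at day 2. It runs from day 2 to 2 + 8 = day 10.
Job 6 cannot begin until job 1 (finishes day 10). It runs from day 10 to 10 + 10 = day 20.
Job 2 waits on job 1 (finishes day 10), so it starts at day 10 and finishes at 10 + 5 = day 15.
For job 3: job 2 (finishes day 15); job 6 (finishes day 20). Taking the maximum gives a start of day 20, and it finishes at 20 + 5 = day 25.
Job 4 cannot start until job 3 (finishes day 25); job 1 (finishes day 10, plus 2-day gap → day 12). The controlling bound is day 25, so job 4 finishes at 25 + 7 = day 32.
Job 5 needs all of job 4 (finishes day 32, plus 1-day gap → day 33); job 3 (finishes day 25). That puts its earliest start at day 33; it finishes at 33 + 10 = day 43.
All tasks are finished once the last one completes. Finish times: Job 1 at 10, Job 2 at 15, Job 3 at 25, Job 4 at 32, Job 5 at 43, Job 6 at 20. The latest is day 43.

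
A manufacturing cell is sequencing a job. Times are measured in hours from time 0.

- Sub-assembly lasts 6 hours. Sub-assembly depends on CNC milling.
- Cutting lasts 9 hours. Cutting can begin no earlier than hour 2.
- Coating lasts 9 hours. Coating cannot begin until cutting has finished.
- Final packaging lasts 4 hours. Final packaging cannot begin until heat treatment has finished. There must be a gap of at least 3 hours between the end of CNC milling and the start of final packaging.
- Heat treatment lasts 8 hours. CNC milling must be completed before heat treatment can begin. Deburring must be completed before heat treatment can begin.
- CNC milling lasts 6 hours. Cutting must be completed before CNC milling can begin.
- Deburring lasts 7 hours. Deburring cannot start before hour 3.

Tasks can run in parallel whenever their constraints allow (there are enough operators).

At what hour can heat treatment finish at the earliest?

Deburring cannot begin until its own release at hour 3. It runs from hour 3 to 3 + 7 = hour 10.
Cutting waits on its own release at hour 2, so it starts at hour 2 and finishes at 2 + 9 = hour 11.
CNC milling waits on cutting (finishes hour 11), so it starts at hour 11 and finishes at 11 + 6 = hour 17.
Heat treatment needs all of CNC milling (finishes hour 17); deburring (finishes hour 10). That puts its earliest start at hour 17; it finishes at 17 + 8 = hour 25.

25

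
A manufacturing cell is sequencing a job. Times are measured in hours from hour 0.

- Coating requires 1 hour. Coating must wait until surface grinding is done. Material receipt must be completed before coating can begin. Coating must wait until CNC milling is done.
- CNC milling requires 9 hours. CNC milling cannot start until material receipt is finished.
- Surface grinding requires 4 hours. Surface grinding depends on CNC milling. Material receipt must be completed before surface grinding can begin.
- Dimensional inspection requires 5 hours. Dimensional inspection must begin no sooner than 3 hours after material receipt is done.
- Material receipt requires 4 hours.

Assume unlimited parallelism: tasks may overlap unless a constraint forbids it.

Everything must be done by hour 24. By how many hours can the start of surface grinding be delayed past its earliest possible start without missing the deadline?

Material receipt can start immediately at hour 0; it finishes at hour 4.
CNC milling cannot begin until material receipt (finishes hour 4). It runs from hour 4 to 4 + 9 = hour 13.
Surface grinding needs all of CNC milling (finishes hour 13); material receipt (finishes hour 4). That puts its earliest start at hour 13; it finishes at 13 + 4 = hour 17.

Working backward from the deadline:
To finish by hour 24, coating (duration 1) must start no later than hour 23.
Surface grinding must finish before coating (must start by hour 23). With a 4-hour duration, surface grinding must start by 23 − 4 = hour 19.
So surface grinding can start as early as hour 13 and as late as hour 19, giving 19 − 13 = 6 hours of slack.

6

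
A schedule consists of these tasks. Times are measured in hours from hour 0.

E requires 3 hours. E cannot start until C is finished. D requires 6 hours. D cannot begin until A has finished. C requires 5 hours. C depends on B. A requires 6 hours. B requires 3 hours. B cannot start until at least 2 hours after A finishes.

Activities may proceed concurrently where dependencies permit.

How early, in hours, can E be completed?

19

Nothing blocks A, so it runs from hour 0 to hour 6.
B cannot begin until A (finishes hour 6, plus 2-hour gap → hour 8). It runs from hour 8 to 8 + 3 = hour 11.
After B (finishes hour 11), C can start at hour 11 and finishes at hour 16.
After C (finishes hour 16), E can start at hour 16 and finishes at hour 19.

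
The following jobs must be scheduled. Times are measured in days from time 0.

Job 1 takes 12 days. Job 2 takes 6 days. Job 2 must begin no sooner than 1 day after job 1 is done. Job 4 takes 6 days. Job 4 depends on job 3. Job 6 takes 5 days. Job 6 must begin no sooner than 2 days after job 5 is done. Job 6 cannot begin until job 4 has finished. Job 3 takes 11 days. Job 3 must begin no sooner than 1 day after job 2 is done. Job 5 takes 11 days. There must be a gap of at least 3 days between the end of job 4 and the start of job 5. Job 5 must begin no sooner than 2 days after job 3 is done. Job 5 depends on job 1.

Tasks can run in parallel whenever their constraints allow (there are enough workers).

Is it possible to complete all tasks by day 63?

Yes

Nothing blocks job 1, so it runs from day 0 to day 12.
Job 2 cannot begin until job 1 (finishes day 12, plus 1-day gap → day 13). It runs from day 13 to 13 + 6 = day 19.
Job 3 waits on job 2 (finishes day 19, plus 1-day gap → day 20), so it starts at day 20 and finishes at 20 + 11 = day 31.
After job 3 (finishes day 31), job 4 can start at day 31 and finishes at day 37.
For job 5: job 4 (finishes day 37, plus 3-day gap → day 40); job 3 (finishes day 31, plus 2-day gap → day 33); job 1 (finishes day 12). Taking the maximum gives a start of day 40, and it finishes at 40 + 11 = day 51.
For job 6: job 5 (finishes day 51, plus 2-day gap → day 53); job 4 (finishes day 37). Taking the maximum gives a start of day 53, and it finishes at 53 + 5 = day 58.
Every task is finished by day 58, which is no later than the deadline of 63, so the schedule is feasible.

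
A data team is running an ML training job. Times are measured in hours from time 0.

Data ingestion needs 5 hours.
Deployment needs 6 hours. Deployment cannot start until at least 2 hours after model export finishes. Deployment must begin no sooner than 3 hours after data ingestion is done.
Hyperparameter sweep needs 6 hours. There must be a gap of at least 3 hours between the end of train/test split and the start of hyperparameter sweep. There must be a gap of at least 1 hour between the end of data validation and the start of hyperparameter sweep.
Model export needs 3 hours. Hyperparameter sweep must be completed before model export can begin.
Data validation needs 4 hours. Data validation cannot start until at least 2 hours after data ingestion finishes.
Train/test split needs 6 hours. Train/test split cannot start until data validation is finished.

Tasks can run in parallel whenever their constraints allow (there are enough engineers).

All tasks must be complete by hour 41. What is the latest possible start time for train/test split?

Deployment has no dependents, so it just needs to finish by hour 41. Starting by 41 − 6 = hour 35 achieves that.
Model export must finish before deployment (must start by hour 35, minus 2-hour gap → hour 33). With a 3-hour duration, model export must start by 33 − 3 = hour 30.
Hyperparameter sweep feeds into model export (must start by hour 30); so hyperparameter sweep must finish by hour 30 and therefore start by hour 24.
Train/test split must finish before hyperparameter sweep (must start by hour 24, minus 3-hour gap → hour 21). With a 6-hour duration, train/test split must start by 21 − 6 = hour 15.

15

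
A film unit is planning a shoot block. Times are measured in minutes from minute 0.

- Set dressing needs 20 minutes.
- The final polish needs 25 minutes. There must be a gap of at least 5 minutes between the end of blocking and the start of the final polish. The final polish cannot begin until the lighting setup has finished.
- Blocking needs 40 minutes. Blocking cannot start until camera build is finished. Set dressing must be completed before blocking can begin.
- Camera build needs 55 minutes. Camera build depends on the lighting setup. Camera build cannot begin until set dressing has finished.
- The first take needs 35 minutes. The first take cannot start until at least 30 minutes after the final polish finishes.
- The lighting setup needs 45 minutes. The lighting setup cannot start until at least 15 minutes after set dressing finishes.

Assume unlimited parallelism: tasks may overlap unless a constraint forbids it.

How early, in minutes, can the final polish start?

180

Set dressing has no prerequisites, so it starts at minute 0 and finishes at minute 20.
After set dressing (finishes minute 20, plus 15-minute gap → minute 35), the lighting setup can start at minute 35 and finishes at minute 80.
Camera build has to wait for the lighting setup (finishes minute 80); set dressing (finishes minute 20). The latest of these is minute 80, so camera build runs minute 80 to 80 + 55 = minute 135.
Blocking has to wait for camera build (finishes minute 135); set dressing (finishes minute 20). The latest of these is minute 135, so blocking runs minute 135 to 135 + 40 = minute 175.
The final polish waits on blocking (finishes minute 175, plus 5-minute gap → minute 180); the lighting setup (finishes minute 80). The latest of these is minute 180, which is the earliest the final polish can start.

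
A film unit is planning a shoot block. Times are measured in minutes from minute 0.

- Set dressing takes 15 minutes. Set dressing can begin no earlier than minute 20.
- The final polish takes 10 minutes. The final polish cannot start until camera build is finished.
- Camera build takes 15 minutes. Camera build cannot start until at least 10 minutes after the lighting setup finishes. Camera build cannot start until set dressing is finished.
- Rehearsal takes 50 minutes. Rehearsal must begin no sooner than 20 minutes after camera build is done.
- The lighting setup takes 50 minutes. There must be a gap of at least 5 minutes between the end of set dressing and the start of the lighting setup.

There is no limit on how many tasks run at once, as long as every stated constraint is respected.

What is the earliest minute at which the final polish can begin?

115

Set dressing waits on its own release at minute 20, so it starts at minute 20 and finishes at 20 + 15 = minute 35.
The lighting setup cannot begin until set dressing (finishes minute 35, plus 5-minute gap → minute 40). It runs from minute 40 to 40 + 50 = minute 90.
Camera build cannot start until the lighting setup (finishes minute 90, plus 10-minute gap → minute 100); set dressing (finishes minute 35). The controlling bound is minute 100, so camera build finishes at 100 + 15 = minute 115.
The final polish waits on camera build (finishes minute 115), so the earliest it can start is minute 115.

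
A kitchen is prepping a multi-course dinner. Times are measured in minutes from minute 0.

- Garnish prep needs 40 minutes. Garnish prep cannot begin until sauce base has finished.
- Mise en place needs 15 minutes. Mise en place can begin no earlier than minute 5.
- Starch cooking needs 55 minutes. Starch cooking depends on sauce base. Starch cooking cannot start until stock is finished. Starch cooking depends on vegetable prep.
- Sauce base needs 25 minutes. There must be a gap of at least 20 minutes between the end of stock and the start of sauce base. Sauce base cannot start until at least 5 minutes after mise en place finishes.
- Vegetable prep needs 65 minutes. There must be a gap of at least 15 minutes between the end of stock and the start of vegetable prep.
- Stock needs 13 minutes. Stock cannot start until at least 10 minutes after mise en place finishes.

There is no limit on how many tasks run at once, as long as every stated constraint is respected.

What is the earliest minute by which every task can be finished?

Mise en place cannot begin until its own release at minute 5. It runs from minute 5 to 5 + 15 = minute 20.
Stock waits on mise en place (finishes minute 20, plus 10-minute gap → minute 30), so it starts at minute 30 and finishes at 30 + 13 = minute 43.
Vegetable prep cannot begin until stock (finishes minute 43, plus 15-minute gap → minute 58). It runs from minute 58 to 58 + 65 = minute 123.
Sauce base needs all of stock (finishes minute 43, plus 20-minute gap → minute 63); mise en place (finishes minute 20, plus 5-minute gap → minute 25). That puts its earliest start at minute 63; it finishes at 63 + 25 = minute 88.
Garnish prep cannot begin until sauce base (finishes minute 88). It runs from minute 88 to 88 + 40 = minute 128.
For starch cooking: sauce base (finishes minute 88); stock (finishes minute 43); vegetable prep (finishes minute 123). Taking the maximum gives a start of minute 123, and it finishes at 123 + 55 = minute 178.
All tasks are finished once the last one completes. Finish times: Mise en place at 20, Stock at 43, Sauce base at 88, Vegetable prep at 123, Starch cooking at 178, Garnish prep at 128. The latest is minute 178.

178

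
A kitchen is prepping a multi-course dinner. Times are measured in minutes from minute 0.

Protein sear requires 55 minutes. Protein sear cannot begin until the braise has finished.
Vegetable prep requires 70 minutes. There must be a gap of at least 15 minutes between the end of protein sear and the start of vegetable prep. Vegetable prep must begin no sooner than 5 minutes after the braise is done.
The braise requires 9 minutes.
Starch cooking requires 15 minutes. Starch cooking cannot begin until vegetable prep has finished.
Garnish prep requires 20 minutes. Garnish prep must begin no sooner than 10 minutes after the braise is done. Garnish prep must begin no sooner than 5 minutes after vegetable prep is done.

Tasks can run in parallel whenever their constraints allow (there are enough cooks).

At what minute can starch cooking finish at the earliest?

164

The braise can start immediately at minute 0; it finishes at minute 9.
Protein sear cannot begin until the braise (finishes minute 9). It runs from minute 9 to 9 + 55 = minute 64.
Vegetable prep needs all of protein sear (finishes minute 64, plus 15-minute gap → minute 79); the braise (finishes minute 9, plus 5-minute gap → minute 14). That puts its earliest start at minute 79; it finishes at 79 + 70 = minute 149.
Starch cooking waits on vegetable prep (finishes minute 149), so it starts at minute 149 and finishes at 149 + 15 = minute 164.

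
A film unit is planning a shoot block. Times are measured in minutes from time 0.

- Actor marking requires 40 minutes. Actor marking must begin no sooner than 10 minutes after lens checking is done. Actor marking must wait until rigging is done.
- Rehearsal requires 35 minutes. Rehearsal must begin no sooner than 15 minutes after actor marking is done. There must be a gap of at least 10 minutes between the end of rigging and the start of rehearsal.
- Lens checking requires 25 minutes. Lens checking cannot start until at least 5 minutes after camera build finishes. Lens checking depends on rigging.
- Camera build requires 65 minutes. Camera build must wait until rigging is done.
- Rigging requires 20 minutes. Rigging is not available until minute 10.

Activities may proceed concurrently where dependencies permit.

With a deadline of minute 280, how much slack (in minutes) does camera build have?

55

After its own release at minute 10, rigging can start at minute 10 and finishes at minute 30.
After rigging (finishes minute 30), camera build can start at minute 30 and finishes at minute 95.

Working backward from the deadline:
Nothing follows rehearsal; the deadline of minute 280 is its only limit. It must start by 280 − 35 = minute 245.
Since rehearsal (must start by minute 245, minus 15-minute gap → minute 230) depends on it, actor marking must finish by minute 230. Backing off its 40-minute duration gives a latest start of minute 190.
Lens checking must finish before actor marking (must start by minute 190, minus 10-minute gap → minute 180). With a 25-minute duration, lens checking must start by 180 − 25 = minute 155.
Camera build must finish before lens checking (must start by minute 155, minus 5-minute gap → minute 150). With a 65-minute duration, camera build must start by 150 − 65 = minute 85.
So camera build can start as early as minute 30 and as late as minute 85, giving 85 − 30 = 55 minutes of slack.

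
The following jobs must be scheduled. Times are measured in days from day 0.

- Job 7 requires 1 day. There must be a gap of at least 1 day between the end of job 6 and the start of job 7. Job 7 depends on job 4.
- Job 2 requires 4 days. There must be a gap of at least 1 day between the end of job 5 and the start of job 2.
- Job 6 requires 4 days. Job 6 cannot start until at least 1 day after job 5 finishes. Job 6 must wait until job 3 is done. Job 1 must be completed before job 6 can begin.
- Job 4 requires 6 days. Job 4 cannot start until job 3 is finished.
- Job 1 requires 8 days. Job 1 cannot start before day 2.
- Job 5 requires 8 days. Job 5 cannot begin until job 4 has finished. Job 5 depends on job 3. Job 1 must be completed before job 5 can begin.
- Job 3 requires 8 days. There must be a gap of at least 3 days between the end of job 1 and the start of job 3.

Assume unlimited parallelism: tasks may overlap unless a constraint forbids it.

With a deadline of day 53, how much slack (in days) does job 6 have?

11

After its own release at day 2, job 1 can start at day 2 and finishes at day 10.
Job 3 waits on job 1 (finishes day 10, plus 3-day gap → day 13), so it starts at day 13 and finishes at 13 + 8 = day 21.
After job 3 (finishes day 21), job 4 can start at day 21 and finishes at day 27.
Job 5 has to wait for job 4 (finishes day 27); job 3 (finishes day 21); job 1 (finishes day 10). The latest of these is day 27, so job 5 runs day 27 to 27 + 8 = day 35.
For job 6: job 5 (finishes day 35, plus 1-day gap → day 36); job 3 (finishes day 21); job 1 (finishes day 10). Taking the maximum gives a start of day 36, and it finishes at 36 + 4 = day 40.

Working backward from the deadline:
Job 7 must finish by day 53; it takes 1 day, so it must start by 53 − 1 = day 52.
Since job 7 (must start by day 52, minus 1-day gap → day 51) depends on it, job 6 must finish by day 51. Backing off its 4-day duration gives a latest start of day 47.
So job 6 can start as early as day 36 and as late as day 47, giving 47 − 36 = 11 days of slack.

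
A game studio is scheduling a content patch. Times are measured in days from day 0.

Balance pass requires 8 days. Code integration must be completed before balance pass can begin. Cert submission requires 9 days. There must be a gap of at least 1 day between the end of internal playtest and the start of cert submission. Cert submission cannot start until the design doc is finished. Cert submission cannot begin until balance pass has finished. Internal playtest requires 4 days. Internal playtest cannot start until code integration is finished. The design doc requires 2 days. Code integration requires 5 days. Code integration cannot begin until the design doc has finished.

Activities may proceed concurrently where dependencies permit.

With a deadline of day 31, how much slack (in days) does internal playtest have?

10

The design doc can start immediately at day 0; it finishes at day 2.
Code integration cannot begin until the design doc (finishes day 2). It runs from day 2 to 2 + 5 = day 7.
Internal playtest cannot begin until code integration (finishes day 7). It runs from day 7 to 7 + 4 = day 11.

Working backward from the deadline:
Nothing follows cert submission; the deadline of day 31 is its only limit. It must start by 31 − 9 = day 22.
Since cert submission (must start by day 22, minus 1-day gap → day 21) depends on it, internal playtest must finish by day 21. Backing off its 4-day duration gives a latest start of day 17.
So internal playtest can start as early as day 7 and as late as day 17, giving 17 − 7 = 10 days of slack.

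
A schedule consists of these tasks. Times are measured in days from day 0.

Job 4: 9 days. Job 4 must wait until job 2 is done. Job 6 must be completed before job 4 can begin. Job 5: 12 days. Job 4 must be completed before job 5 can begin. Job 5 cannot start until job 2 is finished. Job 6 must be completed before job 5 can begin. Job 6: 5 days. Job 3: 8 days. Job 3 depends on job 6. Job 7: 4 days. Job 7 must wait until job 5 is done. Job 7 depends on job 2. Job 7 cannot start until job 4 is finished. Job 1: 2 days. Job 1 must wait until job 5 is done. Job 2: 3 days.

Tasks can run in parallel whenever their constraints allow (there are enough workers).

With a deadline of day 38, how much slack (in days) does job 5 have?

8

Nothing blocks job 6, so it runs from day 0 to day 5.
Nothing blocks job 2, so it runs from day 0 to day 3.
Job 4 has to wait for job 2 (finishes day 3); job 6 (finishes day 5). The latest of these is day 5, so job 4 runs day 5 to 5 + 9 = day 14.
Job 5 cannot start until job 4 (finishes day 14); job 2 (finishes day 3); job 6 (finishes day 5). The controlling bound is day 14, so job 5 finishes at 14 + 12 = day 26.

Working backward from the deadline:
Job 1 must finish by day 38; it takes 2 days, so it must start by 38 − 2 = day 36.
Job 7 must finish by day 38; it takes 4 days, so it must start by 38 − 4 = day 34.
Job 5 has several dependents: job 1 (must start by day 36); job 7 (must start by day 34). The earliest of those limits is day 34, so job 5 must start by 34 − 12 = day 22.
So job 5 can start as early as day 14 and as late as day 22, giving 22 − 14 = 8 days of slack.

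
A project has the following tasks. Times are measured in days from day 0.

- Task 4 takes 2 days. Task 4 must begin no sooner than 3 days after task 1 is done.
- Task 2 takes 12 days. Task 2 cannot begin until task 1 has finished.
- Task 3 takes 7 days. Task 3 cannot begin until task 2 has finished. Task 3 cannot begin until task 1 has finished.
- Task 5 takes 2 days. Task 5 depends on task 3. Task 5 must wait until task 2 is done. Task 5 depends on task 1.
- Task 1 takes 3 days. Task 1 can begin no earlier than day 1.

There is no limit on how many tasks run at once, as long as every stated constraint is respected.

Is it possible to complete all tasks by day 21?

No

After its own release at day 1, task 1 can start at day 1 and finishes at day 4.
Task 4 waits on task 1 (finishes day 4, plus 3-day gap → day 7), so it starts at day 7 and finishes at 7 + 2 = day 9.
After task 1 (finishes day 4), task 2 can start at day 4 and finishes at day 16.
Task 3 cannot start until task 2 (finishes day 16); task 1 (finishes day 4). The controlling bound is day 16, so task 3 finishes at 16 + 7 = day 23.
Task 5 has to wait for task 3 (finishes day 23); task 2 (finishes day 16); task 1 (finishes day 4). The latest of these is day 23, so task 5 runs day 23 to 23 + 2 = day 25.
The earliest everything can be done is day 25, which is after the deadline of 21, so it is not possible.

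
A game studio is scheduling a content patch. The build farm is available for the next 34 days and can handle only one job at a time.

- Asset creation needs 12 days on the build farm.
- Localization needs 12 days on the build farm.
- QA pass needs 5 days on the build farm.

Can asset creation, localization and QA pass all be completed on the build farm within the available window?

Yes

Running back to back, the jobs need 12 + 12 + 5 = 29 days on the build farm.
Since 29 ≤ 34, they fit within the window.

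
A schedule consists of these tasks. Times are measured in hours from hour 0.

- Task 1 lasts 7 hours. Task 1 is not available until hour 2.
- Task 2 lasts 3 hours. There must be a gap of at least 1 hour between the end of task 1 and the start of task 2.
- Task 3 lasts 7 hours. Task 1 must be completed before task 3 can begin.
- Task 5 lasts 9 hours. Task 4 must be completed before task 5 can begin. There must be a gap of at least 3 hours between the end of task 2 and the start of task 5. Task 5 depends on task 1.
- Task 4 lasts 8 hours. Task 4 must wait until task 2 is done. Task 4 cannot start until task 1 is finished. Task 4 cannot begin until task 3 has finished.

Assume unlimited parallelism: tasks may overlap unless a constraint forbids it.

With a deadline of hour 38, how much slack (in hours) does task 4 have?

5

Task 1 waits on its own release at hour 2, so it starts at hour 2 and finishes at 2 + 7 = hour 9.
Task 3 waits on task 1 (finishes hour 9), so it starts at hour 9 and finishes at 9 + 7 = hour 16.
Task 2 cannot begin until task 1 (finishes hour 9, plus 1-hour gap → hour 10). It runs from hour 10 to 10 + 3 = hour 13.
For task 4: task 2 (finishes hour 13); task 1 (finishes hour 9); task 3 (finishes hour 16). Taking the maximum gives a start of hour 16, and it finishes at 16 + 8 = hour 24.

Working backward from the deadline:
To finish by hour 38, task 5 (duration 9) must start no later than hour 29.
Task 4 has to be done before task 5 (must start by hour 29). That means finishing by hour 29, i.e. starting by 29 − 8 = hour 21.
So task 4 can start as early as hour 16 and as late as hour 21, giving 21 − 16 = 5 hours of slack.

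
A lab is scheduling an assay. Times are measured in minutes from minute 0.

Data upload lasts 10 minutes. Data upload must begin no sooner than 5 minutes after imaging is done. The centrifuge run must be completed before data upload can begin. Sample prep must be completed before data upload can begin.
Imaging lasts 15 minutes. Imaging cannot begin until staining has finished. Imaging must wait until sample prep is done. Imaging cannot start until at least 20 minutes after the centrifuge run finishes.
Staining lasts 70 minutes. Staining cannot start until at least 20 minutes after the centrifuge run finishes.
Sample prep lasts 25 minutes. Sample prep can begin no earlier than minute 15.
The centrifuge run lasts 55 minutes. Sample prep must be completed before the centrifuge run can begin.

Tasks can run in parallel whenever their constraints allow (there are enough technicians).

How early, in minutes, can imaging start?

185

Sample prep waits on its own release at minute 15, so it starts at minute 15 and finishes at 15 + 25 = minute 40.
After sample prep (finishes minute 40), the centrifuge run can start at minute 40 and finishes at minute 95.
Staining cannot begin until the centrifuge run (finishes minute 95, plus 20-minute gap → minute 115). It runs from minute 115 to 115 + 70 = minute 185.
Imaging waits on staining (finishes minute 185); sample prep (finishes minute 40); the centrifuge run (finishes minute 95, plus 20-minute gap → minute 115). The latest of these is minute 185, which is the earliest imaging can start.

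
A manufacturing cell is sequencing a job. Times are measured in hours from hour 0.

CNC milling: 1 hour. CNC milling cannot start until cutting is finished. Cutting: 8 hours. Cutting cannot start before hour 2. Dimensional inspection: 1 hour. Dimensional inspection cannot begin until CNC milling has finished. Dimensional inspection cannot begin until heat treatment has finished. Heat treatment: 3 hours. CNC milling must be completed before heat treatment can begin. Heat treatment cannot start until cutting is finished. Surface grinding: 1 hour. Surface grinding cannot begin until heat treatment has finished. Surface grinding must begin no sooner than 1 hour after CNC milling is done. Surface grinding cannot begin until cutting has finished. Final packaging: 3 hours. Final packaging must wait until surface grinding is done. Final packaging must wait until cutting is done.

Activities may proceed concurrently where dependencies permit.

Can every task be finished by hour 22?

After its own release at hour 2, cutting can start at hour 2 and finishes at hour 10.
CNC milling waits on cutting (finishes hour 10), so it starts at hour 10 and finishes at 10 + 1 = hour 11.
Heat treatment has to wait for CNC milling (finishes hour 11); cutting (finishes hour 10). The latest of these is hour 11, so heat treatment runs hour 11 to 11 + 3 = hour 14.
For dimensional inspection: CNC milling (finishes hour 11); heat treatment (finishes hour 14). Taking the maximum gives a start of hour 14, and it finishes at 14 + 1 = hour 15.
Surface grinding cannot start until heat treatment (finishes hour 14); CNC milling (finishes hour 11, plus 1-hour gap → hour 12); cutting (finishes hour 10). The controlling bound is hour 14, so surface grinding finishes at 14 + 1 = hour 15.
Final packaging needs all of surface grinding (finishes hour 15); cutting (finishes hour 10). That puts its earliest start at hour 15; it finishes at 15 + 3 = hour 18.
Every task is finished by hour 18, which is no later than the deadline of 22, so the schedule is feasible.

Yes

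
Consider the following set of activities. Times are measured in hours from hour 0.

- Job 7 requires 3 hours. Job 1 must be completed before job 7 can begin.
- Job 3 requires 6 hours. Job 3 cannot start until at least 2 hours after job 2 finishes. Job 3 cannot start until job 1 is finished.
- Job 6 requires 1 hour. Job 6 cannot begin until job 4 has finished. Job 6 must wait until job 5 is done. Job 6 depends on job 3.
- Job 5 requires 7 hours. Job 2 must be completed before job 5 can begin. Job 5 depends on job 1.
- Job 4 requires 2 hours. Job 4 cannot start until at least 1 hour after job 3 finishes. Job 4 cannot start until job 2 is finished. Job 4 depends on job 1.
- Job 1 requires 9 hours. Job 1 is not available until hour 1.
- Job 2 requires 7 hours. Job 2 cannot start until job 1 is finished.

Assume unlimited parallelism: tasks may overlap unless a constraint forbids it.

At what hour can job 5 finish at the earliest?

Job 1 cannot begin until its own release at hour 1. It runs from hour 1 to 1 + 9 = hour 10.
Job 2 cannot begin until job 1 (finishes hour 10). It runs from hour 10 to 10 + 7 = hour 17.
For job 5: job 2 (finishes hour 17); job 1 (finishes hour 10). Taking the maximum gives a start of hour 17, and it finishes at 17 + 7 = hour 24.

24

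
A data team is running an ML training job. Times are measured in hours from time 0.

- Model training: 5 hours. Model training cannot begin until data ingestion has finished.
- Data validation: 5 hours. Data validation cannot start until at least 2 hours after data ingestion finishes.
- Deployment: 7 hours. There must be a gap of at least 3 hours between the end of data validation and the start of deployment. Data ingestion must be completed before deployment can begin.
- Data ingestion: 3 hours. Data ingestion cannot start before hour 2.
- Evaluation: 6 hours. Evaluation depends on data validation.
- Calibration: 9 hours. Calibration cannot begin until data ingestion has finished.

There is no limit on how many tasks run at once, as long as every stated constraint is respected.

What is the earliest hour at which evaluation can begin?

Data ingestion cannot begin until its own release at hour 2. It runs from hour 2 to 2 + 3 = hour 5.
Data validation waits on data ingestion (finishes hour 5, plus 2-hour gap → hour 7), so it starts at hour 7 and finishes at 7 + 5 = hour 12.
Evaluation waits on data validation (finishes hour 12), so the earliest it can start is hour 12.

12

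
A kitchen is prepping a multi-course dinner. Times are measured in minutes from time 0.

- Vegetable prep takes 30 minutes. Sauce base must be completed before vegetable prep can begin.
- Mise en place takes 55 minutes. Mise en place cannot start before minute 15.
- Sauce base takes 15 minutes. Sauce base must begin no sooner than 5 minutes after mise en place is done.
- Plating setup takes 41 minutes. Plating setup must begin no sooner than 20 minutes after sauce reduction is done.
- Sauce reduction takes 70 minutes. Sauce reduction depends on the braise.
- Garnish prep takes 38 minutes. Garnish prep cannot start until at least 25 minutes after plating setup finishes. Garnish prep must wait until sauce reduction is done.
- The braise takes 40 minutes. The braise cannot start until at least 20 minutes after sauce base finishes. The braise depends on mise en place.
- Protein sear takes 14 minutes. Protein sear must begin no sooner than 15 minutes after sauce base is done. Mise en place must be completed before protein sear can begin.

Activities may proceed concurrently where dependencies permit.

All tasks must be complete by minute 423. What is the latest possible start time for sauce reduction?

To finish by minute 423, garnish prep (duration 38) must start no later than minute 385.
Plating setup feeds into garnish prep (must start by minute 385, minus 25-minute gap → minute 360); so plating setup must finish by minute 360 and therefore start by minute 319.
For sauce reduction: plating setup (must start by minute 319, minus 20-minute gap → minute 299); garnish prep (must start by minute 385). The most restrictive is minute 299; with a 70-minute duration, sauce reduction must start by minute 229.

229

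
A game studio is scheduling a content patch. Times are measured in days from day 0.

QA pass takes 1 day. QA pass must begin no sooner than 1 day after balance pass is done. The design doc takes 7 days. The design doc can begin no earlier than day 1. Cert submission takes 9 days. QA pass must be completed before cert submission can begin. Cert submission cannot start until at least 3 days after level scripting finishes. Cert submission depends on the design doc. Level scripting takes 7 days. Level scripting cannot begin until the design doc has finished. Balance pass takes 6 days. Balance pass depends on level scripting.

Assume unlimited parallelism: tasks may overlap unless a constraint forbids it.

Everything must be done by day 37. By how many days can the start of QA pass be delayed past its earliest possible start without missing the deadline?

5

The design doc waits on its own release at day 1, so it starts at day 1 and finishes at 1 + 7 = day 8.
Level scripting cannot begin until the design doc (finishes day 8). It runs from day 8 to 8 + 7 = day 15.
After level scripting (finishes day 15), balance pass can start at day 15 and finishes at day 21.
After balance pass (finishes day 21, plus 1-day gap → day 22), QA pass can start at day 22 and finishes at day 23.

Working backward from the deadline:
Nothing follows cert submission; the deadline of day 37 is its only limit. It must start by 37 − 9 = day 28.
QA pass has to be done before cert submission (must start by day 28). That means finishing by day 28, i.e. starting by 28 − 1 = day 27.
So QA pass can start as early as day 22 and as late as day 27, giving 27 − 22 = 5 days of slack.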